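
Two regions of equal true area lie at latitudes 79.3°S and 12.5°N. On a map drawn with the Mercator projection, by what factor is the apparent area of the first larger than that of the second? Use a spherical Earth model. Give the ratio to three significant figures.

Mercator is conformal with k = sec φ, so areal scale = k² = sec²φ.
At 79.3°: sec²(79.3°) = 1/0.1857² = 29.01.
At 12.5°: sec²(12.5°) = 1/0.9763² = 1.049.
Ratio = 29.01/1.049 = cos²(12.5°)/cos²(79.3°) ≈ 27.7.

27.7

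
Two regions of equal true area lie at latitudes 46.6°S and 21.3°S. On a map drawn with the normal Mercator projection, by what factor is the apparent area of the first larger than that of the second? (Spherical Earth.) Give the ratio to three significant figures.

Mercator areal scale is sec²φ.
At 46.6°: sec²(46.6°) = 1/0.6871² = 2.118.
At 21.3°: sec²(21.3°) = 1/0.9317² = 1.152.
Ratio = 2.118/1.152 = cos²(21.3°)/cos²(46.6°) ≈ 1.84.

1.84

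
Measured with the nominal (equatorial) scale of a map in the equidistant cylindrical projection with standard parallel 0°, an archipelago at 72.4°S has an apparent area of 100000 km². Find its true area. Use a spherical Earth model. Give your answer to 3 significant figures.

30200 km²

In the plate carrée (x = Rλ, y = Rφ), meridians are true-scale (h = 1) and parallels are stretched by k = sec φ.
Areal scale = h·k = 1 × sec φ; at 72.4°, h = 1.000, k = 3.307, so h·k = 3.307.
True area = apparent / (areal scale) = 100000 / 3.307 ≈ 30200 km².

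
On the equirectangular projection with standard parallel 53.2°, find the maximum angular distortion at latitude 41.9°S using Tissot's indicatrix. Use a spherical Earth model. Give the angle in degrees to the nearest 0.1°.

With standard parallel φ₀ = 53.2°, the equirectangular projection gives x = Rλ cos φ₀, y = Rφ, so h = 1 and k = cos 53.2° / cos φ.
At 41.9°: h = 1.000, k = 0.8048; principal scales a = 1.000, b = 0.8048.
sin(ω/2) = (a − b)/(a + b) = 0.1952/1.805 = 0.1082, so ω = 2 arcsin(0.1082) ≈ 12.4°.

12.4°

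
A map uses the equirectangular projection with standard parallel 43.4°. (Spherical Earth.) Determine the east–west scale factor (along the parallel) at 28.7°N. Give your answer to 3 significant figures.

0.828

The equidistant cylindrical projection with φ₀ = 43.4° has h = 1 (meridians true) and k = cos φ₀ / cos φ along parallels.
k = cos 43.4° / cos 28.7° = 0.7266/0.8771 = 0.8283.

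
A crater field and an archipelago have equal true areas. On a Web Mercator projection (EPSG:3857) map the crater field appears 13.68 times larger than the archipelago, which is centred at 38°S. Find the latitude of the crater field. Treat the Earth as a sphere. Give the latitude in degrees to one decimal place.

77.7°

For equal true areas on Mercator, apparent areas scale as sec²φ, so the ratio is cos²φ₂ / cos²φ₁.
cos²φ₂ / cos²φ₁ = 13.68  ⇒  cos φ₁ = cos 38° / √13.68 = 0.7880/3.699 = 0.2131.
φ₁ = arccos(0.2131) ≈ 77.7°.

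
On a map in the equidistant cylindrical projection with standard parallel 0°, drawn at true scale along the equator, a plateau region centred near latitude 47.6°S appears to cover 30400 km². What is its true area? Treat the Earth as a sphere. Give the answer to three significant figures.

In the plate carrée (x = Rλ, y = Rφ), meridians are true-scale (h = 1) and parallels are stretched by k = sec φ.
Areal scale = h·k = 1 × sec φ; at 47.6°, h = 1.000, k = 1.483, so h·k = 1.483.
True area = apparent / (areal scale) = 30400 / 1.483 ≈ 20500 km².

20500 km²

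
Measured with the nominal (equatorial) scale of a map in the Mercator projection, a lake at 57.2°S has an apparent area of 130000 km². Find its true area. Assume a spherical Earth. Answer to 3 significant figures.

The Mercator projection is conformal; its linear scale factor is the same in every direction and equals sec φ = 1/cos φ.
Areal scale = k² = sec²φ = 1/cos²(57.2°) = 1/0.5417² = 3.408.
True area = apparent / (areal scale) = 130000 / 3.408 ≈ 38100 km².

38100 km²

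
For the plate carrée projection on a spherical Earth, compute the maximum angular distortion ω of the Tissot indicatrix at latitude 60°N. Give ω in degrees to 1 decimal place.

38.9°

Plate carrée maps x = Rλ, y = Rφ. The meridian scale is h = 1 and the parallel scale is k = 1/cos φ = sec φ.
At 60°: h = 1.000, k = 2.000; principal scales a = 2.000, b = 1.000.
sin(ω/2) = (a − b)/(a + b) = 1.0000/3.000 = 0.3333, so ω = 2 arcsin(0.3333) ≈ 38.9°.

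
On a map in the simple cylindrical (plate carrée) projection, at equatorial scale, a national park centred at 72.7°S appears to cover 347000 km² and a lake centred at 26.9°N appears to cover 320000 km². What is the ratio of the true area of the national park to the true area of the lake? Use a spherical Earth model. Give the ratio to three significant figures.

0.362

Plate carrée has h = 1 and k = sec φ, giving areal scale sec φ; true area = (apparent area) · cos φ.
True area of national park: 347000 × cos(72.7°) = 347000 × 0.2974 = 103200 km².
True area of lake: 320000 × cos(26.9°) = 320000 × 0.8918 = 285400 km².
Ratio = 103200 / 285400 ≈ 0.362.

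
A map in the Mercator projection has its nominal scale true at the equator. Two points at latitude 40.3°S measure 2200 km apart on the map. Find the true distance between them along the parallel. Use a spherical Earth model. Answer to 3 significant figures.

1680 km

Mercator is conformal, so the point scale is isotropic: h = k = sec φ = 1/cos φ.
Along the parallel at 40.3°, map distances are exaggerated by k = sec 40.3° = 1.311.
True distance = 2200 / 1.311 = 2200 × cos 40.3° ≈ 1680 km.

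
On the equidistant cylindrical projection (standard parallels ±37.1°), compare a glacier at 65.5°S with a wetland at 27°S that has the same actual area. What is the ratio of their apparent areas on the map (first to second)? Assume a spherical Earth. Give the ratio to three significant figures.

2.15

The equidistant cylindrical projection with φ₀ = 37.1° has h = 1 (meridians true) and k = cos φ₀ / cos φ along parallels.
Areal scale at 65.5°: h·k = 1.000 × 1.923 = 1.923.
Areal scale at 27°: h·k = 1.000 × 0.8951 = 0.8951.
Ratio = 1.923/0.8951 ≈ 2.15.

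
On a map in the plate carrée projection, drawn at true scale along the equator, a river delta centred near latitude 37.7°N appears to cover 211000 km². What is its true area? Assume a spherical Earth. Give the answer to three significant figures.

Plate carrée maps x = Rλ, y = Rφ. The meridian scale is h = 1 and the parallel scale is k = 1/cos φ = sec φ.
Areal scale = h·k = 1 × sec φ; at 37.7°, h = 1.000, k = 1.264, so h·k = 1.264.
True area = apparent / (areal scale) = 211000 / 1.264 ≈ 167000 km².

167000 km²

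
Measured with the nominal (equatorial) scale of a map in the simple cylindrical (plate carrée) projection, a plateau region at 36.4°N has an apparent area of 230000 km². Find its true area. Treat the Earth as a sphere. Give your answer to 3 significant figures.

185000 km²

For the equirectangular projection with φ₀ = 0 (plate carrée), h = 1 along meridians and k = sec φ along parallels.
Areal scale = h·k = 1 × sec φ; at 36.4°, h = 1.000, k = 1.242, so h·k = 1.242.
True area = apparent / (areal scale) = 230000 / 1.242 ≈ 185000 km².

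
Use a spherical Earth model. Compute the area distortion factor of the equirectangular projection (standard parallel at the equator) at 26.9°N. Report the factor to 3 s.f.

For the equirectangular projection with φ₀ = 0 (plate carrée), h = 1 along meridians and k = sec φ along parallels.
Areal scale = h·k = 1 × sec φ; at 26.9°, h = 1.000, k = 1.121, so h·k = 1.121.

1.12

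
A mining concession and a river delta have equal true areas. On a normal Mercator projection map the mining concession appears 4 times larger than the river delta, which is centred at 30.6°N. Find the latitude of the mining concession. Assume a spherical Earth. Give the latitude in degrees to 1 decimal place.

64.5°

On Mercator, (apparent₁)/(apparent₂) = sec²φ₁ / sec²φ₂ when true areas are equal.
cos²φ₂ / cos²φ₁ = 4  ⇒  cos φ₁ = cos 30.6° / √4 = 0.8607/2.000 = 0.4304.
φ₁ = arccos(0.4304) ≈ 64.5°.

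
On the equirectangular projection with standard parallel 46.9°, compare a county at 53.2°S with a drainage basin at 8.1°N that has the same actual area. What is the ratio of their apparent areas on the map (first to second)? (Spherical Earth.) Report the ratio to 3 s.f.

With standard parallel φ₀ = 46.9°, the equirectangular projection gives x = Rλ cos φ₀, y = Rφ, so h = 1 and k = cos 46.9° / cos φ.
Areal scale at 53.2°: h·k = 1.000 × 1.141 = 1.141.
Areal scale at 8.1°: h·k = 1.000 × 0.6902 = 0.6902.
Ratio = 1.141/0.6902 ≈ 1.65.

1.65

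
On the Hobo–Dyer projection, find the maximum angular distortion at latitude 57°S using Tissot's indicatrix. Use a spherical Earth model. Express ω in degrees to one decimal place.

42.1°

The Hobo–Dyer projection is cylindrical equal-area with φ₀ = 37.5°. A cylindrical equal-area projection with standard parallel φ₀ has meridian scale h = cos φ / cos φ₀ and parallel scale k = cos φ₀ / cos φ (so areas are preserved, h·k = 1).
At 57°: h = 0.6865, k = 1.457; principal scales a = 1.457, b = 0.6865.
sin(ω/2) = (a − b)/(a + b) = 0.7702/2.143 = 0.3594, so ω = 2 arcsin(0.3594) ≈ 42.1°.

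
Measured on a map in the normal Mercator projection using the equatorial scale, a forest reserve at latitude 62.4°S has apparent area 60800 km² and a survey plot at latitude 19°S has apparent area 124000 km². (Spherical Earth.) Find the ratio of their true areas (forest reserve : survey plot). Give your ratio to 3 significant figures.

On Mercator the areal scale is sec²φ, so true area = apparent × cos²φ.
True area of forest reserve: 60800 × cos²(62.4°) = 60800 × 0.2146 = 13050 km².
True area of survey plot: 124000 × cos²(19°) = 124000 × 0.8940 = 110900 km².
Ratio = 13050 / 110900 ≈ 0.118.

0.118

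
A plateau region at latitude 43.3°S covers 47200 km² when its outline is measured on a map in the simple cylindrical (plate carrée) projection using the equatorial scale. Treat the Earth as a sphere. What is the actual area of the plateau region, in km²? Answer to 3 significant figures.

For the equirectangular projection with φ₀ = 0 (plate carrée), h = 1 along meridians and k = sec φ along parallels.
Areal scale = h·k = 1 × sec φ; at 43.3°, h = 1.000, k = 1.374, so h·k = 1.374.
True area = apparent / (areal scale) = 47200 / 1.374 ≈ 34400 km².

34400 km²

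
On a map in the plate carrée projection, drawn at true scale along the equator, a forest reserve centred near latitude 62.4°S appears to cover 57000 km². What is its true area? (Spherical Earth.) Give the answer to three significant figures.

For the equirectangular projection with φ₀ = 0 (plate carrée), h = 1 along meridians and k = sec φ along parallels.
Areal scale = h·k = 1 × sec φ; at 62.4°, h = 1.000, k = 2.158, so h·k = 2.158.
True area = apparent / (areal scale) = 57000 / 2.158 ≈ 26400 km².

26400 km²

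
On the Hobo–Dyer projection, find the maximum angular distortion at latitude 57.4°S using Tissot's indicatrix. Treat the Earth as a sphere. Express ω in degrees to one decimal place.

43.3°

Hobo–Dyer is a cylindrical equal-area projection with standard parallels at ±37.5°. Cylindrical equal-area (φ₀ = 37.5°): h = cos φ / cos 37.5° along meridians, k = cos 37.5° / cos φ along parallels; h·k = 1.
At 57.4°: h = 0.6791, k = 1.473; principal scales a = 1.473, b = 0.6791.
sin(ω/2) = (a − b)/(a + b) = 0.7934/2.152 = 0.3688, so ω = 2 arcsin(0.3688) ≈ 43.3°.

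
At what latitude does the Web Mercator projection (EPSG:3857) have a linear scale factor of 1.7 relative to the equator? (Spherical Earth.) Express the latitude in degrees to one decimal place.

Mercator scale is k = sec φ = 1/cos φ.
1/cos φ = 1.7  ⇒  cos φ = 0.5882  ⇒  φ = arccos(0.5882) ≈ 54.0°.

54.0°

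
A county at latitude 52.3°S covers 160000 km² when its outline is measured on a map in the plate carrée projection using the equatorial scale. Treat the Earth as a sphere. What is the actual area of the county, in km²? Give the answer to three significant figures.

For the equirectangular projection with φ₀ = 0 (plate carrée), h = 1 along meridians and k = sec φ along parallels.
Areal scale = h·k = 1 × sec φ; at 52.3°, h = 1.000, k = 1.635, so h·k = 1.635.
True area = apparent / (areal scale) = 160000 / 1.635 ≈ 97800 km².

97800 km²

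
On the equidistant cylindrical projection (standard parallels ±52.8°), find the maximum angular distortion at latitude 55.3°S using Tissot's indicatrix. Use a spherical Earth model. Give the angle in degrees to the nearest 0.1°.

In the equirectangular projection with standard parallel φ₀ = 52.8° (x = Rλ cos φ₀, y = Rφ), meridians are true-scale (h = 1) and the parallel scale is k = cos φ₀ / cos φ.
At 55.3°: h = 1.000, k = 1.062; principal scales a = 1.062, b = 1.000.
sin(ω/2) = (a − b)/(a + b) = 0.06204/2.062 = 0.03009, so ω = 2 arcsin(0.03009) ≈ 3.4°.

3.4°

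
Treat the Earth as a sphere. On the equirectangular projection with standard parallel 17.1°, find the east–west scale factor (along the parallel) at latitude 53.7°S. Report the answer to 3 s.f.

1.61

The equidistant cylindrical projection with φ₀ = 17.1° has h = 1 (meridians true) and k = cos φ₀ / cos φ along parallels.
k = cos 17.1° / cos 53.7° = 0.9558/0.5920 = 1.614.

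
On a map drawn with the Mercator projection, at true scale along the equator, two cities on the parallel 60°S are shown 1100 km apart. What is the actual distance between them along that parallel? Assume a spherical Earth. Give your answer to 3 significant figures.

Mercator is conformal, so the point scale is isotropic: h = k = sec φ = 1/cos φ.
Along the parallel at 60°, map distances are exaggerated by k = sec 60° = 2.000.
True distance = 1100 / 2.000 = 1100 × cos 60° ≈ 550 km.

550 km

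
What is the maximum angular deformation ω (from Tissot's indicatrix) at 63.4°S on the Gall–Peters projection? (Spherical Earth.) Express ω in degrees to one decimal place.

50.6°

The Gall–Peters projection is cylindrical equal-area with φ₀ = 45°. A cylindrical equal-area projection with standard parallel φ₀ has meridian scale h = cos φ / cos φ₀ and parallel scale k = cos φ₀ / cos φ (so areas are preserved, h·k = 1).
At 63.4°: h = 0.6332, k = 1.579; principal scales a = 1.579, b = 0.6332.
sin(ω/2) = (a − b)/(a + b) = 0.9460/2.212 = 0.4276, so ω = 2 arcsin(0.4276) ≈ 50.6°.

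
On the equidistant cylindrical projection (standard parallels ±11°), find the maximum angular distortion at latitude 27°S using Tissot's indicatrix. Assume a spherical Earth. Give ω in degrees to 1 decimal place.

5.5°

In the equirectangular projection with standard parallel φ₀ = 11° (x = Rλ cos φ₀, y = Rφ), meridians are true-scale (h = 1) and the parallel scale is k = cos φ₀ / cos φ.
At 27°: h = 1.000, k = 1.102; principal scales a = 1.102, b = 1.000.
sin(ω/2) = (a − b)/(a + b) = 0.1017/2.102 = 0.04839, so ω = 2 arcsin(0.04839) ≈ 5.5°.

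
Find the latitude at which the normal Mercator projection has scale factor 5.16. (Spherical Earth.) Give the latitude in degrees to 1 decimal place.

78.8°

Mercator scale is k = sec φ = 1/cos φ.
1/cos φ = 5.16  ⇒  cos φ = 0.1938  ⇒  φ = arccos(0.1938) ≈ 78.8°.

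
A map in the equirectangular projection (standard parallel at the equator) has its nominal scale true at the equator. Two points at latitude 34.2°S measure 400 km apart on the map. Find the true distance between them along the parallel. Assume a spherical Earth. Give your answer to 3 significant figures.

331 km

In the plate carrée (x = Rλ, y = Rφ), meridians are true-scale (h = 1) and parallels are stretched by k = sec φ.
Along the parallel at 34.2°, map distances are exaggerated by k = sec 34.2° = 1.209.
True distance = 400 / 1.209 = 400 × cos 34.2° ≈ 331 km.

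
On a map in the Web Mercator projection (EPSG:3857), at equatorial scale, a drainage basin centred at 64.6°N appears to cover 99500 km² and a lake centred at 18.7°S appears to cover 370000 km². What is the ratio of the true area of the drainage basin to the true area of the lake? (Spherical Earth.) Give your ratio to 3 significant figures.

On Mercator the areal scale is sec²φ, so true area = apparent × cos²φ.
True area of drainage basin: 99500 × cos²(64.6°) = 99500 × 0.1840 = 18310 km².
True area of lake: 370000 × cos²(18.7°) = 370000 × 0.8972 = 332000 km².
Ratio = 18310 / 332000 ≈ 0.0551.

0.0551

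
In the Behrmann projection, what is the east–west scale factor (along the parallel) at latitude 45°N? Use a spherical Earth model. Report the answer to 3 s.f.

Behrmann is a cylindrical equal-area projection with standard parallels at ±30°. Cylindrical equal-area (φ₀ = 30°): h = cos φ / cos 30° along meridians, k = cos 30° / cos φ along parallels; h·k = 1.
k = cos 30° / cos 45° = 0.8660/0.7071 = 1.225.

1.22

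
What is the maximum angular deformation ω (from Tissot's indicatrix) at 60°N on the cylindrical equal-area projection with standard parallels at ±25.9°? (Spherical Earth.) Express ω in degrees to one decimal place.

Cylindrical equal-area (φ₀ = 25.9°): h = cos φ / cos 25.9° along meridians, k = cos 25.9° / cos φ along parallels; h·k = 1.
At 60°: h = 0.5558, k = 1.799; principal scales a = 1.799, b = 0.5558.
sin(ω/2) = (a − b)/(a + b) = 1.243/2.355 = 0.5279, so ω = 2 arcsin(0.5279) ≈ 63.7°.

63.7°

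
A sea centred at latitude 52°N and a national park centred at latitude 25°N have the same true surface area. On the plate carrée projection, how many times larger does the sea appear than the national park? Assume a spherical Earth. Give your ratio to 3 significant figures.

Plate carrée maps x = Rλ, y = Rφ. The meridian scale is h = 1 and the parallel scale is k = 1/cos φ = sec φ.
Areal scale at 52°: h·k = 1.000 × 1.624 = 1.624.
Areal scale at 25°: h·k = 1.000 × 1.103 = 1.103.
Ratio = 1.624/1.103 ≈ 1.47.

1.47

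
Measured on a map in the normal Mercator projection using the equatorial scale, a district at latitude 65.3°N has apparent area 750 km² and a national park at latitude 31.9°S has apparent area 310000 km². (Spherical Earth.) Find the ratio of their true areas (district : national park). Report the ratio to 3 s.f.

0.000586

On Mercator the areal scale is sec²φ, so true area = apparent × cos²φ.
True area of district: 750 × cos²(65.3°) = 750 × 0.1746 = 131.0 km².
True area of national park: 310000 × cos²(31.9°) = 310000 × 0.7208 = 223400 km².
Ratio = 131.0 / 223400 ≈ 0.000586.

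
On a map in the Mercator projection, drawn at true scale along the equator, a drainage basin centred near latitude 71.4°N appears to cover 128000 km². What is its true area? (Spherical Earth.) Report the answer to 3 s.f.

For Mercator, h = k = sec φ (a conformal cylindrical projection has a single point scale, 1/cos φ).
Areal scale = k² = sec²φ = 1/cos²(71.4°) = 1/0.3190² = 9.829.
True area = apparent / (areal scale) = 128000 / 9.829 ≈ 13000 km².

13000 km²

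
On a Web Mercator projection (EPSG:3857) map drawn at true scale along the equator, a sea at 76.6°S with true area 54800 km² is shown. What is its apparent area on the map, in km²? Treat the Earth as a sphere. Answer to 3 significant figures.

1020000 km²

The Mercator projection is conformal; its linear scale factor is the same in every direction and equals sec φ = 1/cos φ.
Areal scale = k² = sec²φ = 1/cos²(76.6°) = 1/0.2317² = 18.62.
Apparent area = 54800 × 18.62 ≈ 1020000 km².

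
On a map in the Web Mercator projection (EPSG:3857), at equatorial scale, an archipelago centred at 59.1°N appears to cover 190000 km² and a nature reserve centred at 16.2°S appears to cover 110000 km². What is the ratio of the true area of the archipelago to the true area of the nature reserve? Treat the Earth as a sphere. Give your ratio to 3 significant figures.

0.494

Mercator's areal exaggeration is sec²φ; hence true area = (apparent area) · cos²φ.
True area of archipelago: 190000 × cos²(59.1°) = 190000 × 0.2637 = 50110 km².
True area of nature reserve: 110000 × cos²(16.2°) = 110000 × 0.9222 = 101400 km².
Ratio = 50110 / 101400 ≈ 0.494.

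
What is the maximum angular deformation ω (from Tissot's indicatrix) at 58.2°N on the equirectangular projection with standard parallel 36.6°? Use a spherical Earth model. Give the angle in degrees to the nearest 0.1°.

With standard parallel φ₀ = 36.6°, the equirectangular projection gives x = Rλ cos φ₀, y = Rφ, so h = 1 and k = cos 36.6° / cos φ.
At 58.2°: h = 1.000, k = 1.524; principal scales a = 1.524, b = 1.000.
sin(ω/2) = (a − b)/(a + b) = 0.5235/2.524 = 0.2075, so ω = 2 arcsin(0.2075) ≈ 23.9°.

23.9°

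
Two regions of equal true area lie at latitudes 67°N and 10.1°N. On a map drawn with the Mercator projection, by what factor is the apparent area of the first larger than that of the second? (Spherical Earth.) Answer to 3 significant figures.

On Mercator, area is exaggerated by sec²φ = 1/cos²φ.
At 67°: sec²(67°) = 1/0.3907² = 6.550.
At 10.1°: sec²(10.1°) = 1/0.9845² = 1.032.
Ratio = 6.550/1.032 = cos²(10.1°)/cos²(67°) ≈ 6.35.

6.35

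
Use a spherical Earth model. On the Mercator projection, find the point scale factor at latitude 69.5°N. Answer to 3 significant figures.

For Mercator, h = k = sec φ (a conformal cylindrical projection has a single point scale, 1/cos φ).
k = 1/cos 69.5° = 1/0.3502 = 2.855.

2.86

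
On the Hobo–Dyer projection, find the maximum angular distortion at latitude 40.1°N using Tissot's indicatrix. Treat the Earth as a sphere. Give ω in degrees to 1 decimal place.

4.2°

Hobo–Dyer is a cylindrical equal-area projection with standard parallels at ±37.5°. For cylindrical equal-area with standard parallel φ₀, h = cos φ / cos φ₀ and k = cos φ₀ / cos φ, so h·k = 1.
At 40.1°: h = 0.9642, k = 1.037; principal scales a = 1.037, b = 0.9642.
sin(ω/2) = (a − b)/(a + b) = 0.07301/2.001 = 0.03648, so ω = 2 arcsin(0.03648) ≈ 4.2°.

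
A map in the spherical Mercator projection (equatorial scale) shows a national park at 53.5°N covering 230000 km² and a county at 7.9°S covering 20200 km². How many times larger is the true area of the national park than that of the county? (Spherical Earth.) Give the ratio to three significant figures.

4.11

On Mercator the areal scale is sec²φ, so true area = apparent × cos²φ.
True area of national park: 230000 × cos²(53.5°) = 230000 × 0.3538 = 81380 km².
True area of county: 20200 × cos²(7.9°) = 20200 × 0.9811 = 19820 km².
Ratio = 81380 / 19820 ≈ 4.11.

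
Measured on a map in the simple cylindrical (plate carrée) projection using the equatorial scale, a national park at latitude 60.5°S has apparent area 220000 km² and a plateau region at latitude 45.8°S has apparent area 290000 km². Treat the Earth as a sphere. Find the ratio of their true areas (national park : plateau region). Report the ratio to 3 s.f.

0.536

On the plate carrée, areal scale = h·k = 1 × sec φ, so true area = apparent × cos φ.
True area of national park: 220000 × cos(60.5°) = 220000 × 0.4924 = 108300 km².
True area of plateau region: 290000 × cos(45.8°) = 290000 × 0.6972 = 202200 km².
Ratio = 108300 / 202200 ≈ 0.536.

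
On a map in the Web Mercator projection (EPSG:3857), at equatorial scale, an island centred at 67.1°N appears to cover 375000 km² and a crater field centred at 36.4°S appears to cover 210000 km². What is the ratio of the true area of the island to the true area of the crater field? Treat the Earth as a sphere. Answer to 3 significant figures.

0.417

Mercator's areal exaggeration is sec²φ; hence true area = (apparent area) · cos²φ.
True area of island: 375000 × cos²(67.1°) = 375000 × 0.1514 = 56780 km².
True area of crater field: 210000 × cos²(36.4°) = 210000 × 0.6479 = 136000 km².
Ratio = 56780 / 136000 ≈ 0.417.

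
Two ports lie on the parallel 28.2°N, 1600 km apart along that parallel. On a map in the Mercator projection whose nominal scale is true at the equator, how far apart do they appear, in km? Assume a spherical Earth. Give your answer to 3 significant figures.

The Mercator projection is conformal; its linear scale factor is the same in every direction and equals sec φ = 1/cos φ.
Along the parallel, k = sec 28.2° = 1/0.8813 = 1.135.
Map distance = 1600 × 1.135 ≈ 1820 km.

1820 km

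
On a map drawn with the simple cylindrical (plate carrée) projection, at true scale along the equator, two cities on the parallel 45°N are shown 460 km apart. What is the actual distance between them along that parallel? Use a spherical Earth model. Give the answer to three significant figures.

Plate carrée maps x = Rλ, y = Rφ. The meridian scale is h = 1 and the parallel scale is k = 1/cos φ = sec φ.
Along the parallel at 45°, map distances are exaggerated by k = sec 45° = 1.414.
True distance = 460 / 1.414 = 460 × cos 45° ≈ 325 km.

325 km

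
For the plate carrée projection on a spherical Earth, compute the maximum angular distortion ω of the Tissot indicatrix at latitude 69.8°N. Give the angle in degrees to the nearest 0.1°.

In the plate carrée (x = Rλ, y = Rφ), meridians are true-scale (h = 1) and parallels are stretched by k = sec φ.
At 69.8°: h = 1.000, k = 2.896; principal scales a = 2.896, b = 1.000.
sin(ω/2) = (a − b)/(a + b) = 1.896/3.896 = 0.4867, so ω = 2 arcsin(0.4867) ≈ 58.2°.

58.2°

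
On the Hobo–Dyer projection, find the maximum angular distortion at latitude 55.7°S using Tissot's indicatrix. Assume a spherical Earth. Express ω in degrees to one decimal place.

Hobo–Dyer is a cylindrical equal-area projection with standard parallels at ±37.5°. Cylindrical equal-area (φ₀ = 37.5°): h = cos φ / cos 37.5° along meridians, k = cos 37.5° / cos φ along parallels; h·k = 1.
At 55.7°: h = 0.7103, k = 1.408; principal scales a = 1.408, b = 0.7103.
sin(ω/2) = (a − b)/(a + b) = 0.6975/2.118 = 0.3293, so ω = 2 arcsin(0.3293) ≈ 38.5°.

38.5°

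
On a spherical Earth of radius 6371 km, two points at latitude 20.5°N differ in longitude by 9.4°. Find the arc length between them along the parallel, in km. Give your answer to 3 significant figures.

Arc length along a parallel = R cos φ · Δλ (with Δλ in radians).
= 6371 × cos 20.5° × (9.4° × π/180) = 6371 × 0.9367 × 0.1641 ≈ 979 km.

979 km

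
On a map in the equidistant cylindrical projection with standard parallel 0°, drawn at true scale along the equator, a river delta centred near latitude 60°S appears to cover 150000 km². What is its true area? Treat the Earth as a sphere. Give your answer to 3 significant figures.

For the equirectangular projection with φ₀ = 0 (plate carrée), h = 1 along meridians and k = sec φ along parallels.
Areal scale = h·k = 1 × sec φ; at 60°, h = 1.000, k = 2.000, so h·k = 2.000.
True area = apparent / (areal scale) = 150000 / 2.000 ≈ 75000 km².

75000 km²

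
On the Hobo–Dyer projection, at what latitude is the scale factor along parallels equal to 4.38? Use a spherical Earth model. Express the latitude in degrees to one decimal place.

79.6°

The Hobo–Dyer projection is cylindrical equal-area with φ₀ = 37.5°. For cylindrical equal-area with standard parallel φ₀, h = cos φ / cos φ₀ and k = cos φ₀ / cos φ, so h·k = 1.
k = cos φ₀ / cos φ = 4.38  ⇒  cos φ = cos 37.5° / 4.38 = 0.1811.
φ = arccos(0.1811) ≈ 79.6°.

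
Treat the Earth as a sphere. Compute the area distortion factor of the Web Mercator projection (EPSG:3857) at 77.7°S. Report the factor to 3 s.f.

22.0

For Mercator, h = k = sec φ (a conformal cylindrical projection has a single point scale, 1/cos φ).
Areal scale = k² = sec²φ = 1/cos²(77.7°) = 1/0.2130² = 22.04.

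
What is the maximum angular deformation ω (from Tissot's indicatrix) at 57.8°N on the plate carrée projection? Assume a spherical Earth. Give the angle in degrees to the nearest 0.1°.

In the plate carrée (x = Rλ, y = Rφ), meridians are true-scale (h = 1) and parallels are stretched by k = sec φ.
At 57.8°: h = 1.000, k = 1.877; principal scales a = 1.877, b = 1.000.
sin(ω/2) = (a − b)/(a + b) = 0.8766/2.877 = 0.3047, so ω = 2 arcsin(0.3047) ≈ 35.5°.

35.5°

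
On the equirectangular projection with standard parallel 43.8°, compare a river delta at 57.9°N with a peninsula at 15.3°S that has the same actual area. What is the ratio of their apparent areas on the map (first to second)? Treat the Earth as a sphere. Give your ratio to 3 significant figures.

In the equirectangular projection with standard parallel φ₀ = 43.8° (x = Rλ cos φ₀, y = Rφ), meridians are true-scale (h = 1) and the parallel scale is k = cos φ₀ / cos φ.
Areal scale at 57.9°: h·k = 1.000 × 1.358 = 1.358.
Areal scale at 15.3°: h·k = 1.000 × 0.7483 = 0.7483.
Ratio = 1.358/0.7483 ≈ 1.82.

1.82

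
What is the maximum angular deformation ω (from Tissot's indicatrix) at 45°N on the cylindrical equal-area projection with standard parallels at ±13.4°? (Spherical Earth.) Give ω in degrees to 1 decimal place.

35.9°

A cylindrical equal-area projection with standard parallel φ₀ has meridian scale h = cos φ / cos φ₀ and parallel scale k = cos φ₀ / cos φ (so areas are preserved, h·k = 1).
At 45°: h = 0.7269, k = 1.376; principal scales a = 1.376, b = 0.7269.
sin(ω/2) = (a − b)/(a + b) = 0.6488/2.103 = 0.3086, so ω = 2 arcsin(0.3086) ≈ 35.9°.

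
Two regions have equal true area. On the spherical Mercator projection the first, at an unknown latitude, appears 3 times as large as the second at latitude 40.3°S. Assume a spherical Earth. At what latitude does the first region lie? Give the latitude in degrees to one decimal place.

63.9°

For equal true areas on Mercator, apparent areas scale as sec²φ, so the ratio is cos²φ₂ / cos²φ₁.
cos²φ₂ / cos²φ₁ = 3  ⇒  cos φ₁ = cos 40.3° / √3 = 0.7627/1.732 = 0.4403.
φ₁ = arccos(0.4403) ≈ 63.9°.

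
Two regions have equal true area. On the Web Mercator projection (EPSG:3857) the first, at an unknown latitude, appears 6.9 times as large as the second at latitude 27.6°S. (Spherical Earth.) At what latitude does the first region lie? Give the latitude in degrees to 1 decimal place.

70.3°

For equal true areas on Mercator, apparent areas scale as sec²φ, so the ratio is cos²φ₂ / cos²φ₁.
cos²φ₂ / cos²φ₁ = 6.9  ⇒  cos φ₁ = cos 27.6° / √6.9 = 0.8862/2.627 = 0.3374.
φ₁ = arccos(0.3374) ≈ 70.3°.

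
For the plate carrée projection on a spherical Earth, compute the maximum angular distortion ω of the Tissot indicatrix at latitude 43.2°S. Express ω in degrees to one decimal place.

18.0°

For the equirectangular projection with φ₀ = 0 (plate carrée), h = 1 along meridians and k = sec φ along parallels.
At 43.2°: h = 1.000, k = 1.372; principal scales a = 1.372, b = 1.000.
sin(ω/2) = (a − b)/(a + b) = 0.3718/2.372 = 0.1568, so ω = 2 arcsin(0.1568) ≈ 18.0°.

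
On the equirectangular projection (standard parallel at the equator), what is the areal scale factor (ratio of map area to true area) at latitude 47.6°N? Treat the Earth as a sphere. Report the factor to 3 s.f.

For the equirectangular projection with φ₀ = 0 (plate carrée), h = 1 along meridians and k = sec φ along parallels.
Areal scale = h·k = 1 × sec φ; at 47.6°, h = 1.000, k = 1.483, so h·k = 1.483.

1.48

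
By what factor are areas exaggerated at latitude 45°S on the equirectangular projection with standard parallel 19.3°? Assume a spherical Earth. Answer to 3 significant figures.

The equidistant cylindrical projection with φ₀ = 19.3° has h = 1 (meridians true) and k = cos φ₀ / cos φ along parallels.
Areal scale = h·k = 1 × cos φ₀ / cos φ; at 45°, h = 1.000, k = 1.335, so h·k = 1.335.

1.33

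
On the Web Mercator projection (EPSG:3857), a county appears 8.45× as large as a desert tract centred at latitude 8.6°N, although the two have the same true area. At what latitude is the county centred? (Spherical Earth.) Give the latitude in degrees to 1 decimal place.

For equal true areas on Mercator, apparent areas scale as sec²φ, so the ratio is cos²φ₂ / cos²φ₁.
cos²φ₂ / cos²φ₁ = 8.45  ⇒  cos φ₁ = cos 8.6° / √8.45 = 0.9888/2.907 = 0.3401.
φ₁ = arccos(0.3401) ≈ 70.1°.

70.1°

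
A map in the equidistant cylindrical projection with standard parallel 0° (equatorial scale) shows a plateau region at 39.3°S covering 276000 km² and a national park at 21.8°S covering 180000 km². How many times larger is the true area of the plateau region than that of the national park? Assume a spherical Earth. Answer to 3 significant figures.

1.28

On the plate carrée, areal scale = h·k = 1 × sec φ, so true area = apparent × cos φ.
True area of plateau region: 276000 × cos(39.3°) = 276000 × 0.7738 = 213600 km².
True area of national park: 180000 × cos(21.8°) = 180000 × 0.9285 = 167100 km².
Ratio = 213600 / 167100 ≈ 1.28.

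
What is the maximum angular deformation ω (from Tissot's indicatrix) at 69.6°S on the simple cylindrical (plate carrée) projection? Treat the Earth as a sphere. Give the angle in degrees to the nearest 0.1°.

57.8°

Plate carrée maps x = Rλ, y = Rφ. The meridian scale is h = 1 and the parallel scale is k = 1/cos φ = sec φ.
At 69.6°: h = 1.000, k = 2.869; principal scales a = 2.869, b = 1.000.
sin(ω/2) = (a − b)/(a + b) = 1.869/3.869 = 0.4831, so ω = 2 arcsin(0.4831) ≈ 57.8°.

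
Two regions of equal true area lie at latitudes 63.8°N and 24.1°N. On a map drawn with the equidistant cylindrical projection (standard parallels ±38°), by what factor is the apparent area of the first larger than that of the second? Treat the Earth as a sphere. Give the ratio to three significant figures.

The equidistant cylindrical projection with φ₀ = 38° has h = 1 (meridians true) and k = cos φ₀ / cos φ along parallels.
Areal scale at 63.8°: h·k = 1.000 × 1.785 = 1.785.
Areal scale at 24.1°: h·k = 1.000 × 0.8633 = 0.8633.
Ratio = 1.785/0.8633 ≈ 2.07.

2.07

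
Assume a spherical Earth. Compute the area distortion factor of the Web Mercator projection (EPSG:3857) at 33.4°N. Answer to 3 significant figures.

For Mercator, h = k = sec φ (a conformal cylindrical projection has a single point scale, 1/cos φ).
Areal scale = k² = sec²φ = 1/cos²(33.4°) = 1/0.8348² = 1.435.

1.43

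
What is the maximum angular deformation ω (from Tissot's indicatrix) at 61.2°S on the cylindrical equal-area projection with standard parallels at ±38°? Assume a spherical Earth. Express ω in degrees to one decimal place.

For cylindrical equal-area with standard parallel φ₀, h = cos φ / cos φ₀ and k = cos φ₀ / cos φ, so h·k = 1.
At 61.2°: h = 0.6114, k = 1.636; principal scales a = 1.636, b = 0.6114.
sin(ω/2) = (a − b)/(a + b) = 1.024/2.247 = 0.4559, so ω = 2 arcsin(0.4559) ≈ 54.2°.

54.2°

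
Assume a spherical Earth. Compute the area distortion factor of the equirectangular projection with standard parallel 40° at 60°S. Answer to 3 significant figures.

1.53

The equidistant cylindrical projection with φ₀ = 40° has h = 1 (meridians true) and k = cos φ₀ / cos φ along parallels.
Areal scale = h·k = 1 × cos φ₀ / cos φ; at 60°, h = 1.000, k = 1.532, so h·k = 1.532.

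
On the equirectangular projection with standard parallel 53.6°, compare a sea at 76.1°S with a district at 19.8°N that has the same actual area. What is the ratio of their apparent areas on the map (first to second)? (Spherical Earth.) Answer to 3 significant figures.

The equidistant cylindrical projection with φ₀ = 53.6° has h = 1 (meridians true) and k = cos φ₀ / cos φ along parallels.
Areal scale at 76.1°: h·k = 1.000 × 2.470 = 2.470.
Areal scale at 19.8°: h·k = 1.000 × 0.6307 = 0.6307.
Ratio = 2.470/0.6307 ≈ 3.92.

3.92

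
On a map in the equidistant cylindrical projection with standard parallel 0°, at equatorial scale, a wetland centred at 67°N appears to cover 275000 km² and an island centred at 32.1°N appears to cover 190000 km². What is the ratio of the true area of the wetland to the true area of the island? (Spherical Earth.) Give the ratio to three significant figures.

0.668

On the plate carrée, areal scale = h·k = 1 × sec φ, so true area = apparent × cos φ.
True area of wetland: 275000 × cos(67°) = 275000 × 0.3907 = 107500 km².
True area of island: 190000 × cos(32.1°) = 190000 × 0.8471 = 161000 km².
Ratio = 107500 / 161000 ≈ 0.668.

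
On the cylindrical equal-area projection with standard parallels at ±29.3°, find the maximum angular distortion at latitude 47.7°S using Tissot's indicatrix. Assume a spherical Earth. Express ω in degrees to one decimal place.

Cylindrical equal-area (φ₀ = 29.3°): h = cos φ / cos 29.3° along meridians, k = cos 29.3° / cos φ along parallels; h·k = 1.
At 47.7°: h = 0.7717, k = 1.296; principal scales a = 1.296, b = 0.7717.
sin(ω/2) = (a − b)/(a + b) = 0.5240/2.068 = 0.2535, so ω = 2 arcsin(0.2535) ≈ 29.4°.

29.4°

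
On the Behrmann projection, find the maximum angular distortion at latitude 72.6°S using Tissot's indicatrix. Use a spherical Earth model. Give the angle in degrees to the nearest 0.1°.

103.8°

Behrmann is a cylindrical equal-area projection with standard parallels at ±30°. Cylindrical equal-area (φ₀ = 30°): h = cos φ / cos 30° along meridians, k = cos 30° / cos φ along parallels; h·k = 1.
At 72.6°: h = 0.3453, k = 2.896; principal scales a = 2.896, b = 0.3453.
sin(ω/2) = (a − b)/(a + b) = 2.551/3.241 = 0.7869, so ω = 2 arcsin(0.7869) ≈ 103.8°.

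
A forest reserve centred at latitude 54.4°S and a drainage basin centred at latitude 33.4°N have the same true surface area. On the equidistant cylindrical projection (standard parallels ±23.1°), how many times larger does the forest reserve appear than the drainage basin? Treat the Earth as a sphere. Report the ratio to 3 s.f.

1.43

With standard parallel φ₀ = 23.1°, the equirectangular projection gives x = Rλ cos φ₀, y = Rφ, so h = 1 and k = cos 23.1° / cos φ.
Areal scale at 54.4°: h·k = 1.000 × 1.580 = 1.580.
Areal scale at 33.4°: h·k = 1.000 × 1.102 = 1.102.
Ratio = 1.580/1.102 ≈ 1.43.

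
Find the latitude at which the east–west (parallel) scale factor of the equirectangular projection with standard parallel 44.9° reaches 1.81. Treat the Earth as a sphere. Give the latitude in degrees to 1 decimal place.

67.0°

The equidistant cylindrical projection with φ₀ = 44.9° has h = 1 (meridians true) and k = cos φ₀ / cos φ along parallels.
k = cos φ₀ / cos φ = 1.81  ⇒  cos φ = cos 44.9° / 1.81 = 0.3913.
φ = arccos(0.3913) ≈ 67.0°.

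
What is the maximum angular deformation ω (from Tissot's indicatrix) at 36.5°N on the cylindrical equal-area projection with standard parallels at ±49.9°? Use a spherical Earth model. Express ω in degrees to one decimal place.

A cylindrical equal-area projection with standard parallel φ₀ has meridian scale h = cos φ / cos φ₀ and parallel scale k = cos φ₀ / cos φ (so areas are preserved, h·k = 1).
At 36.5°: h = 1.248, k = 0.8013; principal scales a = 1.248, b = 0.8013.
sin(ω/2) = (a − b)/(a + b) = 0.4467/2.049 = 0.2180, so ω = 2 arcsin(0.2180) ≈ 25.2°.

25.2°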